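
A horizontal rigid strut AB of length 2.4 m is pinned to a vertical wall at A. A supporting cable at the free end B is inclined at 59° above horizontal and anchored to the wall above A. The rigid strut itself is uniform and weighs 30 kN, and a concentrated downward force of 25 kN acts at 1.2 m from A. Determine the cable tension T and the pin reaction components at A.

T = 32.08 kN, A_x = 16.52 kN, A_y = 27.50 kN

ΣM about A: T·sin59°·2.4 − 30·1.2 − 25·1.2 = 0 → T = 66/(2.4·0.857167) = 32.0824 ≈ 32.08 kN.
ΣF_x = 0: A_x − T·cos59° = 0 → A_x = 32.0824 × 0.515038 = 16.52 kN.
ΣF_y = 0: A_y + T·sin59° − 30 − 25 = 0 → A_y = 55 − 32.0824 × 0.857167 = 27.50 kN.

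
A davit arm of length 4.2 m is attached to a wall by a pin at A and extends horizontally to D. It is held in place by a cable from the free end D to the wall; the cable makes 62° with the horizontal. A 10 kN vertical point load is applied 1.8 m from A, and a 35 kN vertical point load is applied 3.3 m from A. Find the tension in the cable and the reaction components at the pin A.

T = 36.00 kN, A_x = 16.90 kN, A_y = 13.21 kN

ΣM about A: T·sin62°·4.2 − 10·1.8 − 35·3.3 = 0 → T = 133.5/(4.2·0.882948) = 35.9995 ≈ 36.00 kN.
ΣF_x = 0: A_x − T·cos62° = 0 → A_x = 35.9995 × 0.469472 = 16.90 kN.
ΣF_y = 0: A_y + T·sin62° − 10 − 35 = 0 → A_y = 45 − 35.9995 × 0.882948 = 13.21 kN.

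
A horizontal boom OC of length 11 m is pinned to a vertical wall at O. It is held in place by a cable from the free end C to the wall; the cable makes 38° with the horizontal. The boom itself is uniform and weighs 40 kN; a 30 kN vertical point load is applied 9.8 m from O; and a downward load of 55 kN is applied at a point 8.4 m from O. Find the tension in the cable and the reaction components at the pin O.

T = 144.1 kN, O_x = 113.6 kN, O_y = 36.27 kN

ΣM about O: T·sin38°·11 − 40·5.5 − 30·9.8 − 55·8.4 = 0 → T = 976/(11·0.615661) = 144.117 ≈ 144.1 kN.
ΣF_x = 0: O_x − T·cos38° = 0 → O_x = 144.117 × 0.788011 = 113.6 kN.
ΣF_y = 0: O_y + T·sin38° − 40 − 30 − 55 = 0 → O_y = 125 − 144.117 × 0.615661 = 36.27 kN.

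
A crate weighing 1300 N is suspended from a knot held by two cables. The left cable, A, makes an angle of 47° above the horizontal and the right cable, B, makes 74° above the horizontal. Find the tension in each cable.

ΣF_x = 0: −T_A·cos47° + T_B·cos74° = 0 → T_B = 2.47426·T_A.
ΣF_y = 0: T_A·sin47° + T_B·sin74° = 1300.
Substitute: T_A·(0.731354 + 2.47426·0.961262) = 1300 → T_A = 418.038 ≈ 418.0 N.
Then T_B = 2.47426 × 418.038 = 1034 N.

T_A = 418.0 N, T_B = 1034 N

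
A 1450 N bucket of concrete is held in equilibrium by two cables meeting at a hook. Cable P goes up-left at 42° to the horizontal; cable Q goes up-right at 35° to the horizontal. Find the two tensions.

T_P = 1219 N, T_Q = 1106 N

ΣF_x = 0: −T_P·cos42° + T_Q·cos35° = 0 → T_Q = 0.907212·T_P.
ΣF_y = 0: T_P·sin42° + T_Q·sin35° = 1450.
Substitute: T_P·(0.669131 + 0.907212·0.573576) = 1450 → T_P = 1219.01 ≈ 1219 N.
Then T_Q = 0.907212 × 1219.01 = 1106 N.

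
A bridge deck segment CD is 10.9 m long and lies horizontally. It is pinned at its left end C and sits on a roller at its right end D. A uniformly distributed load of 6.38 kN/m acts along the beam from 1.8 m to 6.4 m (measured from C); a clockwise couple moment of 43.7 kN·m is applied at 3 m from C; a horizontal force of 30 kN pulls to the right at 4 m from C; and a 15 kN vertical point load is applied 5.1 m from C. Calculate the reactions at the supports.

C_x = -30.00 kN, C_y = 22.28 kN, D_y = 22.07 kN

Resultant of the distributed load: 6.38 × 4.6 = 29.348 kN at 4.1 m from C.
Taking moments about C: D_y·10.9 − (6.38·4.6)·4.1 − 43.7 − 15·5.1 = 0 → D_y = 240.5268/10.9 = 22.0667 ≈ 22.07 kN.
ΣF_y = 0: C_y + 22.0667 − 6.38·4.6 − 15 = 0 → C_y = 22.28 kN.
ΣF_x = 0: C_x + 30 = 0 → C_x = -30.00 kN.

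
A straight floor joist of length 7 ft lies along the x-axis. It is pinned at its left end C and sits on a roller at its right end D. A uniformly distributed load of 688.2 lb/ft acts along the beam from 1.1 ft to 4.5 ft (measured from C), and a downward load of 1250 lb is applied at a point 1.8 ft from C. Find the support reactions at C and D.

Resultant of the distributed load: 688.2 × 3.4 = 2339.88 lb at 2.8 ft from C.
Moments about C: D_y·7 − (688.2·3.4)·2.8 − 1250·1.8 = 0 → D_y = 8801.664/7 = 1257.38 ≈ 1257 lb.
ΣF_y = 0: C_y + 1257.38 − 688.2·3.4 − 1250 = 0 → C_y = 2332 lb.
ΣF_x = 0: no horizontal applied forces, so C_x = 0.

C_x = 0, C_y = 2332 lb, D_y = 1257 lb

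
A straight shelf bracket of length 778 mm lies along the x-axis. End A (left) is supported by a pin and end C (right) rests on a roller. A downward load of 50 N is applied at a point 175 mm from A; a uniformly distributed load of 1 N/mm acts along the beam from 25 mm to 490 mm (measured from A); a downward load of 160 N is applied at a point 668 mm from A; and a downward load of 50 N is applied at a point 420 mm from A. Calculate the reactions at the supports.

A_x = 0, A_y = 395.5 N, C_y = 329.5 N

Resultant of the distributed load: 1 × 465 = 465 N at 257.5 mm from A.
Moments about A: C_y·778 − 50·175 − (1·465)·257.5 − 160·668 − 50·420 = 0 → C_y = 256367.5/778 = 329.521 ≈ 329.5 N.
ΣF_y = 0: A_y + 329.521 − 50 − 1·465 − 160 − 50 = 0 → A_y = 395.5 N.
ΣF_x = 0: no horizontal applied forces, so A_x = 0.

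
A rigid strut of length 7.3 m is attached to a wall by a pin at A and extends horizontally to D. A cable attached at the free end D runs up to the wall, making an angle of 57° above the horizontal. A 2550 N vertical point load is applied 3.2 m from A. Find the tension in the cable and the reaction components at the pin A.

ΣM about A: T·sin57°·7.3 − 2550·3.2 = 0 → T = 8160/(7.3·0.838671) = 1332.83 ≈ 1333 N.
ΣF_x = 0: A_x − T·cos57° = 0 → A_x = 1332.83 × 0.544639 = 725.9 N.
ΣF_y = 0: A_y + T·sin57° − 2550 = 0 → A_y = 2550 − 1332.83 × 0.838671 = 1432 N.

T = 1333 N, A_x = 725.9 N, A_y = 1432 N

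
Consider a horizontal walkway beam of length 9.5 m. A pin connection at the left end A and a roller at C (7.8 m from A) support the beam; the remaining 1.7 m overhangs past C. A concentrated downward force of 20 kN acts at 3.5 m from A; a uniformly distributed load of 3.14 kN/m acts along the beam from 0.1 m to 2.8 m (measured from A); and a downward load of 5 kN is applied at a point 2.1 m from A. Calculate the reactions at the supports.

Resultant of the distributed load: 3.14 × 2.7 = 8.478 kN at 1.45 m from A.
ΣM about A: C_y·7.8 − 20·3.5 − (3.14·2.7)·1.45 − 5·2.1 = 0 → C_y = 92.7931/7.8 = 11.8966 ≈ 11.90 kN.
ΣF_y = 0: A_y + 11.8966 − 20 − 3.14·2.7 − 5 = 0 → A_y = 21.58 kN.
ΣF_x = 0: no horizontal applied forces, so A_x = 0.

A_x = 0, A_y = 21.58 kN, C_y = 11.90 kN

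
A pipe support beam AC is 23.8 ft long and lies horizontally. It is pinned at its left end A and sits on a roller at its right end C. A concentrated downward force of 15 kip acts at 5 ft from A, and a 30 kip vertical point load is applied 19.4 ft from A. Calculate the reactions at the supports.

ΣM about A: C_y·23.8 − 15·5 − 30·19.4 = 0 → C_y = 657/23.8 = 27.605 ≈ 27.61 kip.
ΣF_y = 0: A_y + 27.605 − 15 − 30 = 0 → A_y = 17.39 kip.
ΣF_x = 0: no horizontal applied forces, so A_x = 0.

A_x = 0, A_y = 17.39 kip, C_y = 27.61 kip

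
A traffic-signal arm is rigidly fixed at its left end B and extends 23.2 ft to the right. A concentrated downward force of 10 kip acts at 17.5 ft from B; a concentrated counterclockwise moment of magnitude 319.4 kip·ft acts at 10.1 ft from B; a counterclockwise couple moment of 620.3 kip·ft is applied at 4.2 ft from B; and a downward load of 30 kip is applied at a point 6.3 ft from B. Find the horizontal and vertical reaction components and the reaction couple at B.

ΣF_x = 0: B_x = 0.
ΣF_y = 0: B_y − 10 − 30 = 0 → B_y = 40.00 kip.
ΣM about B: M_B − 10·17.5 + 319.4 + 620.3 − 30·6.3 = 0 → M_B = -575.7 kip·ft.

B_x = 0, B_y = 40.00 kip, M_B = -575.7 kip·ft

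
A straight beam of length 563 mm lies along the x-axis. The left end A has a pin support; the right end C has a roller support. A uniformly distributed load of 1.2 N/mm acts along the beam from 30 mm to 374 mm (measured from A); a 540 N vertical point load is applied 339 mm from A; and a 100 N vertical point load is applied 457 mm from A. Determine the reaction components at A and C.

A_x = 0, A_y = 498.4 N, C_y = 554.4 N

Resultant of the distributed load: 1.2 × 344 = 412.8 N at 202 mm from A.
ΣM about A: C_y·563 − (1.2·344)·202 − 540·339 − 100·457 = 0 → C_y = 312145.6/563 = 554.433 ≈ 554.4 N.
ΣF_y = 0: A_y + 554.433 − 1.2·344 − 540 − 100 = 0 → A_y = 498.4 N.
ΣF_x = 0: no horizontal applied forces, so A_x = 0.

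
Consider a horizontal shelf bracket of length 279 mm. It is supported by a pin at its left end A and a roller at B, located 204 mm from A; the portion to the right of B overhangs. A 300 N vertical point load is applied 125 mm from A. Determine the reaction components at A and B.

ΣM about A: B_y·204 − 300·125 = 0 → B_y = 37500/204 = 183.824 ≈ 183.8 N.
ΣF_y = 0: A_y + 183.824 − 300 = 0 → A_y = 116.2 N.
ΣF_x = 0: no horizontal applied forces, so A_x = 0.

A_x = 0, A_y = 116.2 N, B_y = 183.8 N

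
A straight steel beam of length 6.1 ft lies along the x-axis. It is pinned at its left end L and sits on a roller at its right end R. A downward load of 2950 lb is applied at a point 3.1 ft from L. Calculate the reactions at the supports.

L_x = 0, L_y = 1451 lb, R_y = 1499 lb

Moments about L: R_y·6.1 − 2950·3.1 = 0 → R_y = 9145/6.1 = 1499.18 ≈ 1499 lb.
ΣF_y = 0: L_y + 1499.18 − 2950 = 0 → L_y = 1451 lb.
ΣF_x = 0: no horizontal applied forces, so L_x = 0.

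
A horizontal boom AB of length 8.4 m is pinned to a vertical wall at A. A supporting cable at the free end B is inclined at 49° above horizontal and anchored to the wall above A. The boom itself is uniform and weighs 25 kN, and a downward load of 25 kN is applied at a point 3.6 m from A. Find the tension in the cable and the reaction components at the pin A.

ΣM about A: T·sin49°·8.4 − 25·4.2 − 25·3.6 = 0 → T = 195/(8.4·0.75471) = 30.7592 ≈ 30.76 kN.
ΣF_x = 0: A_x − T·cos49° = 0 → A_x = 30.7592 × 0.656059 = 20.18 kN.
ΣF_y = 0: A_y + T·sin49° − 25 − 25 = 0 → A_y = 50 − 30.7592 × 0.75471 = 26.79 kN.

T = 30.76 kN, A_x = 20.18 kN, A_y = 26.79 kN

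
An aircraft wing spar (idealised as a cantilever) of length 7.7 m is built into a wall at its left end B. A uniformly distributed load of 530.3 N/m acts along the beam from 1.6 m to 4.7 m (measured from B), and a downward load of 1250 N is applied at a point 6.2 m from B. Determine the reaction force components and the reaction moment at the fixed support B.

Resultant of the distributed load: 530.3 × 3.1 = 1643.93 N at 3.15 m from B.
ΣF_x = 0: B_x = 0.
ΣF_y = 0: B_y − 530.3·3.1 − 1250 = 0 → B_y = 2894 N.
ΣM about B: M_B − (530.3·3.1)·3.15 − 1250·6.2 = 0 → M_B = 12930 N·m.

B_x = 0, B_y = 2894 N, M_B = 12930 N·m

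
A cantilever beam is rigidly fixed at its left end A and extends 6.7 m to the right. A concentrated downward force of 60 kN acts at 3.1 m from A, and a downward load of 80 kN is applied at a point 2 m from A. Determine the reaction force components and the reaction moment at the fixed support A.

A_x = 0, A_y = 140.0 kN, M_A = 346.0 kN·m

ΣF_x = 0: A_x = 0.
ΣF_y = 0: A_y − 60 − 80 = 0 → A_y = 140.0 kN.
ΣM about A: M_A − 60·3.1 − 80·2 = 0 → M_A = 346.0 kN·m.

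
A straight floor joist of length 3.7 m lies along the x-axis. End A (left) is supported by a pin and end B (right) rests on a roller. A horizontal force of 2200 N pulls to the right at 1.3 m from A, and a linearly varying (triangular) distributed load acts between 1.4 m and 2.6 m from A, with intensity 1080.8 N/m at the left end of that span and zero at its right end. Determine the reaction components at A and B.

Resultant of the triangular load: ½ × 1080.8 × 1.2 = 648.48 N, acting at 1.8 m from A (one-third of the span from the peak).
Taking moments about A: B_y·3.7 − (½·1080.8·1.2)·1.8 = 0 → B_y = 1167.264/3.7 = 315.477 ≈ 315.5 N.
ΣF_y = 0: A_y + 315.477 − ½·1080.8·1.2 = 0 → A_y = 333.0 N.
ΣF_x = 0: A_x + 2200 = 0 → A_x = -2200 N.

A_x = -2200 N, A_y = 333.0 N, B_y = 315.5 N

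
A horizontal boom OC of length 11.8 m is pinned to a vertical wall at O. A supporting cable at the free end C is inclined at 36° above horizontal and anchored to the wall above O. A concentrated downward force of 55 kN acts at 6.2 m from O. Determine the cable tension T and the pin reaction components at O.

ΣM about O: T·sin36°·11.8 − 55·6.2 = 0 → T = 341/(11.8·0.587785) = 49.1648 ≈ 49.16 kN.
ΣF_x = 0: O_x − T·cos36° = 0 → O_x = 49.1648 × 0.809017 = 39.78 kN.
ΣF_y = 0: O_y + T·sin36° − 55 = 0 → O_y = 55 − 49.1648 × 0.587785 = 26.10 kN.

T = 49.16 kN, O_x = 39.78 kN, O_y = 26.10 kN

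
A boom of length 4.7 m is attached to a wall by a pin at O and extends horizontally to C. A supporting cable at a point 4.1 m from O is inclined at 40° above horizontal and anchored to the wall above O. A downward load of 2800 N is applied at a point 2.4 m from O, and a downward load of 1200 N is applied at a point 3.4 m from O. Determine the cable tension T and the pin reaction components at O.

ΣM about O: T·sin40°·4.1 − 2800·2.4 − 1200·3.4 = 0 → T = 10800/(4.1·0.642788) = 4098 N.
ΣF_x = 0: O_x − T·cos40° = 0 → O_x = 4098 × 0.766044 = 3139 N.
ΣF_y = 0: O_y + T·sin40° − 2800 − 1200 = 0 → O_y = 4000 − 4098 × 0.642788 = 1366 N.

T = 4098 N, O_x = 3139 N, O_y = 1366 N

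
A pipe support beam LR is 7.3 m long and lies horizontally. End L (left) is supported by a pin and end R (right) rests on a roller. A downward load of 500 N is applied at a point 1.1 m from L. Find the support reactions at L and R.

Taking moments about L: R_y·7.3 − 500·1.1 = 0 → R_y = 550/7.3 = 75.3425 ≈ 75.34 N.
ΣF_y = 0: L_y + 75.3425 − 500 = 0 → L_y = 424.7 N.
ΣF_x = 0: no horizontal applied forces, so L_x = 0.

L_x = 0, L_y = 424.7 N, R_y = 75.34 N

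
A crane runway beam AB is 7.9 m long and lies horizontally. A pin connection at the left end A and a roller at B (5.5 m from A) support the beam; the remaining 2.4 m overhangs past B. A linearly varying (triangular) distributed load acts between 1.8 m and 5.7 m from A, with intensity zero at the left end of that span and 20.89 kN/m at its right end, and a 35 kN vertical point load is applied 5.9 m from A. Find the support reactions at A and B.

Resultant of the triangular load: ½ × 20.89 × 3.9 = 40.7355 kN, acting at 4.4 m from A (one-third of the span from the peak).
Taking moments about A: B_y·5.5 − (½·20.89·3.9)·4.4 − 35·5.9 = 0 → B_y = 385.7362/5.5 = 70.1339 ≈ 70.13 kN.
ΣF_y = 0: A_y + 70.1339 − ½·20.89·3.9 − 35 = 0 → A_y = 5.602 kN.
ΣF_x = 0: no horizontal applied forces, so A_x = 0.

A_x = 0, A_y = 5.602 kN, B_y = 70.13 kN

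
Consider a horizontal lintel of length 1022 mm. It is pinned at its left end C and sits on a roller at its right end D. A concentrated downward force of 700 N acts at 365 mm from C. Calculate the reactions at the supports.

C_x = 0, C_y = 450.0 N, D_y = 250.0 N

ΣM about C: D_y·1022 − 700·365 = 0 → D_y = 255500/1022 = 250.0 N.
ΣF_y = 0: C_y + 250 − 700 = 0 → C_y = 450.0 N.
ΣF_x = 0: no horizontal applied forces, so C_x = 0.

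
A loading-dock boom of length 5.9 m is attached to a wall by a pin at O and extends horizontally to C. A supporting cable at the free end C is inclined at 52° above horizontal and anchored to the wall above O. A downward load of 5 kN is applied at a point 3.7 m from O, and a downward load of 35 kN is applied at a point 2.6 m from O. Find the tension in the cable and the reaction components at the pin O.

T = 23.55 kN, O_x = 14.50 kN, O_y = 21.44 kN

ΣM about O: T·sin52°·5.9 − 5·3.7 − 35·2.6 = 0 → T = 109.5/(5.9·0.788011) = 23.5521 ≈ 23.55 kN.
ΣF_x = 0: O_x − T·cos52° = 0 → O_x = 23.5521 × 0.615661 = 14.50 kN.
ΣF_y = 0: O_y + T·sin52° − 5 − 35 = 0 → O_y = 40 − 23.5521 × 0.788011 = 21.44 kN.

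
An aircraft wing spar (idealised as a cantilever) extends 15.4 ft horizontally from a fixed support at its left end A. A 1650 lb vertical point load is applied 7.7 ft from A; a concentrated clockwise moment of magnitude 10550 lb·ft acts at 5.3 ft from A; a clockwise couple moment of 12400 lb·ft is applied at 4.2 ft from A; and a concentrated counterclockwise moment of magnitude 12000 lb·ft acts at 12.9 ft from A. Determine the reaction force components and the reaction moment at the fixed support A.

A_x = 0, A_y = 1650 lb, M_A = 23660 lb·ft

ΣF_x = 0: A_x = 0.
ΣF_y = 0: A_y − 1650 = 0 → A_y = 1650 lb.
ΣM about A: M_A − 1650·7.7 − 10550 − 12400 + 12000 = 0 → M_A = 23660 lb·ft.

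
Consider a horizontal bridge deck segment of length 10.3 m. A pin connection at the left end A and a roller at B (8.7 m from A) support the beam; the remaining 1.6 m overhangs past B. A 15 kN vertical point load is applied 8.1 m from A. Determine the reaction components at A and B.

A_x = 0, A_y = 1.034 kN, B_y = 13.97 kN

Taking moments about A: B_y·8.7 − 15·8.1 = 0 → B_y = 121.5/8.7 = 13.9655 ≈ 13.97 kN.
ΣF_y = 0: A_y + 13.9655 − 15 = 0 → A_y = 1.034 kN.
ΣF_x = 0: no horizontal applied forces, so A_x = 0.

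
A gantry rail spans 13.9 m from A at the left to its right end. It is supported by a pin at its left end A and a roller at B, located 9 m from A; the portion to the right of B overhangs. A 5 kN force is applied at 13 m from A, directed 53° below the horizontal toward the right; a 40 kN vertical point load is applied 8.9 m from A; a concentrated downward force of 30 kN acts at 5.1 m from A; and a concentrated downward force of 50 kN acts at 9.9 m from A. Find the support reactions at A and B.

A_x = -3.009 kN, A_y = 6.670 kN, B_y = 117.3 kN

ΣM about A: B_y·9 − 5·sin53°·13 − 40·8.9 − 30·5.1 − 50·9.9 = 0 → B_y = 1055.91/9 = 117.323 ≈ 117.3 kN.
ΣF_y = 0: A_y + 117.323 − 5·sin53° − 40 − 30 − 50 = 0 → A_y = 6.670 kN.
ΣF_x = 0: A_x + 5·cos53° = 0 → A_x = -3.009 kN.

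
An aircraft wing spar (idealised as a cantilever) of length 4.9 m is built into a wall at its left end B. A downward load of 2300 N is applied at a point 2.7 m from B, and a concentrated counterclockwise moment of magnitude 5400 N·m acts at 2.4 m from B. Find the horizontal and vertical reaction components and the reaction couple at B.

B_x = 0, B_y = 2300 N, M_B = 810.0 N·m

ΣF_x = 0: B_x = 0.
ΣF_y = 0: B_y − 2300 = 0 → B_y = 2300 N.
ΣM about B: M_B − 2300·2.7 + 5400 = 0 → M_B = 810.0 N·m.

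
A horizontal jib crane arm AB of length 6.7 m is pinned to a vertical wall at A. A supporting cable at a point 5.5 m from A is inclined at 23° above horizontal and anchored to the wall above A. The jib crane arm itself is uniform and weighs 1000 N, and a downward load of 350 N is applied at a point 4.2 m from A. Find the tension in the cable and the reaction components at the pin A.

ΣM about A: T·sin23°·5.5 − 1000·3.35 − 350·4.2 = 0 → T = 4820/(5.5·0.390731) = 2242.88 ≈ 2243 N.
ΣF_x = 0: A_x − T·cos23° = 0 → A_x = 2242.88 × 0.920505 = 2065 N.
ΣF_y = 0: A_y + T·sin23° − 1000 − 350 = 0 → A_y = 1350 − 2242.88 × 0.390731 = 473.6 N.

T = 2243 N, A_x = 2065 N, A_y = 473.6 N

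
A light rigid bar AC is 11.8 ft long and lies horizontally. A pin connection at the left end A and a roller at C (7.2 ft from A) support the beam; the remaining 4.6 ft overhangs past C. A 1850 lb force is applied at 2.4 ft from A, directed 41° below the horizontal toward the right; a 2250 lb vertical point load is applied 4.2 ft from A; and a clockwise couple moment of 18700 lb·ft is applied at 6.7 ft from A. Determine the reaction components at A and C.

A_x = -1396 lb, A_y = -850.6 lb, C_y = 4314 lb

Moments about A: C_y·7.2 − 1850·sin41°·2.4 − 2250·4.2 − 18700 = 0 → C_y = 31062.9/7.2 = 4314.29 ≈ 4314 lb.
ΣF_y = 0: A_y + 4314.29 − 1850·sin41° − 2250 = 0 → A_y = -850.6 lb.
ΣF_x = 0: A_x + 1850·cos41° = 0 → A_x = -1396 lb.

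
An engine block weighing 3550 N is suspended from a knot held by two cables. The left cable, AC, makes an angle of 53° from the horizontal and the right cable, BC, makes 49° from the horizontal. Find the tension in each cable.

ΣF_x = 0: −T_AC·cos53° + T_BC·cos49° = 0 → T_BC = 0.917318·T_AC.
ΣF_y = 0: T_AC·sin53° + T_BC·sin49° = 3550.
Substitute: T_AC·(0.798636 + 0.917318·0.75471) = 3550 → T_AC = 2381.04 ≈ 2381 N.
Then T_BC = 0.917318 × 2381.04 = 2184 N.

T_AC = 2381 N, T_BC = 2184 N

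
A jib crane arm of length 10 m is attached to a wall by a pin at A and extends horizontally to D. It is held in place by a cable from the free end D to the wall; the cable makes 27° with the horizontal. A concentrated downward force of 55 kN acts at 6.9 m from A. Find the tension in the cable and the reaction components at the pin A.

ΣM about A: T·sin27°·10 − 55·6.9 = 0 → T = 379.5/(10·0.45399) = 83.5921 ≈ 83.59 kN.
ΣF_x = 0: A_x − T·cos27° = 0 → A_x = 83.5921 × 0.891007 = 74.48 kN.
ΣF_y = 0: A_y + T·sin27° − 55 = 0 → A_y = 55 − 83.5921 × 0.45399 = 17.05 kN.

T = 83.59 kN, A_x = 74.48 kN, A_y = 17.05 kN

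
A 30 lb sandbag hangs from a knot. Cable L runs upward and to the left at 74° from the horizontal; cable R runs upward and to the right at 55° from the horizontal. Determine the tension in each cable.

ΣF_x = 0: −T_L·cos74° + T_R·cos55° = 0 → T_R = 0.480559·T_L.
ΣF_y = 0: T_L·sin74° + T_R·sin55° = 30.
Substitute: T_L·(0.961262 + 0.480559·0.819152) = 30 → T_L = 22.1416 ≈ 22.14 lb.
Then T_R = 0.480559 × 22.1416 = 10.64 lb.

T_L = 22.14 lb, T_R = 10.64 lb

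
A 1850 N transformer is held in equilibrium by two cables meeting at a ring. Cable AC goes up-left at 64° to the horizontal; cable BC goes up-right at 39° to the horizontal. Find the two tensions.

T_AC = 1476 N, T_BC = 832.3 N

ΣF_x = 0: −T_AC·cos64° + T_BC·cos39° = 0 → T_BC = 0.564078·T_AC.
ΣF_y = 0: T_AC·sin64° + T_BC·sin39° = 1850.
Substitute: T_AC·(0.898794 + 0.564078·0.62932) = 1850 → T_AC = 1475.54 ≈ 1476 N.
Then T_BC = 0.564078 × 1475.54 = 832.3 N.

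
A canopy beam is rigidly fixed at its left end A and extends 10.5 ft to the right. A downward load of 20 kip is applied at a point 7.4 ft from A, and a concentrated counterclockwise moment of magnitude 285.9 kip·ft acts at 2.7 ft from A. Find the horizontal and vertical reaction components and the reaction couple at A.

ΣF_x = 0: A_x = 0.
ΣF_y = 0: A_y − 20 = 0 → A_y = 20.00 kip.
ΣM about A: M_A − 20·7.4 + 285.9 = 0 → M_A = -137.9 kip·ft.

A_x = 0, A_y = 20.00 kip, M_A = -137.9 kip·ft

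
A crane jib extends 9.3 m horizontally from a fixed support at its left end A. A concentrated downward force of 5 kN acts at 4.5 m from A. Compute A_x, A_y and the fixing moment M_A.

ΣF_x = 0: A_x = 0.
ΣF_y = 0: A_y − 5 = 0 → A_y = 5.000 kN.
ΣM about A: M_A − 5·4.5 = 0 → M_A = 22.50 kN·m.

A_x = 0, A_y = 5.000 kN, M_A = 22.50 kN·m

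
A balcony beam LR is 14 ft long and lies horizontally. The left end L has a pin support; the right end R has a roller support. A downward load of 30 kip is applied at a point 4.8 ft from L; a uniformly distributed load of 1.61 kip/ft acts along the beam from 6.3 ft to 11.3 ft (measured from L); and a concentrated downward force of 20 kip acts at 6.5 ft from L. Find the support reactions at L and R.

Resultant of the distributed load: 1.61 × 5 = 8.05 kip at 8.8 ft from L.
Taking moments about L: R_y·14 − 30·4.8 − (1.61·5)·8.8 − 20·6.5 = 0 → R_y = 344.84/14 = 24.6314 ≈ 24.63 kip.
ΣF_y = 0: L_y + 24.6314 − 30 − 1.61·5 − 20 = 0 → L_y = 33.42 kip.
ΣF_x = 0: no horizontal applied forces, so L_x = 0.

L_x = 0, L_y = 33.42 kip, R_y = 24.63 kip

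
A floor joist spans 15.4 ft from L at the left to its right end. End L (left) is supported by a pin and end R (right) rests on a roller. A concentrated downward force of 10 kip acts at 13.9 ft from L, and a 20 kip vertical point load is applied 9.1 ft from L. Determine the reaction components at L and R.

Moments about L: R_y·15.4 − 10·13.9 − 20·9.1 = 0 → R_y = 321/15.4 = 20.8442 ≈ 20.84 kip.
ΣF_y = 0: L_y + 20.8442 − 10 − 20 = 0 → L_y = 9.156 kip.
ΣF_x = 0: no horizontal applied forces, so L_x = 0.

L_x = 0, L_y = 9.156 kip, R_y = 20.84 kip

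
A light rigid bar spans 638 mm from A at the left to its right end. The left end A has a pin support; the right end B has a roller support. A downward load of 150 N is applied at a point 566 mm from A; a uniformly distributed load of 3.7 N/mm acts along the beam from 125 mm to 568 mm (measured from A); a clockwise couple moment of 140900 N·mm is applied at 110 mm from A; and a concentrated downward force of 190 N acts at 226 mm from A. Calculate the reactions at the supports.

A_x = 0, A_y = 667.7 N, B_y = 1311 N

Resultant of the distributed load: 3.7 × 443 = 1639.1 N at 346.5 mm from A.
Moments about A: B_y·638 − 150·566 − (3.7·443)·346.5 − 140900 − 190·226 = 0 → B_y = 836688.15/638 = 1311.42 ≈ 1311 N.
ΣF_y = 0: A_y + 1311.42 − 150 − 3.7·443 − 190 = 0 → A_y = 667.7 N.
ΣF_x = 0: no horizontal applied forces, so A_x = 0.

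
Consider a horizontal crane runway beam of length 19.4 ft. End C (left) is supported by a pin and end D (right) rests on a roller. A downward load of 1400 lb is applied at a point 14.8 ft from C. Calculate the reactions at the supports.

C_x = 0, C_y = 332.0 lb, D_y = 1068 lb

ΣM about C: D_y·19.4 − 1400·14.8 = 0 → D_y = 20720/19.4 = 1068.04 ≈ 1068 lb.
ΣF_y = 0: C_y + 1068.04 − 1400 = 0 → C_y = 332.0 lb.
ΣF_x = 0: no horizontal applied forces, so C_x = 0.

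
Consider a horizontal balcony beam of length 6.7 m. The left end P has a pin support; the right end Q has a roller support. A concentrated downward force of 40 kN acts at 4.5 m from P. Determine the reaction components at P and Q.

P_x = 0, P_y = 13.13 kN, Q_y = 26.87 kN

ΣM about P: Q_y·6.7 − 40·4.5 = 0 → Q_y = 180/6.7 = 26.8657 ≈ 26.87 kN.
ΣF_y = 0: P_y + 26.8657 − 40 = 0 → P_y = 13.13 kN.
ΣF_x = 0: no horizontal applied forces, so P_x = 0.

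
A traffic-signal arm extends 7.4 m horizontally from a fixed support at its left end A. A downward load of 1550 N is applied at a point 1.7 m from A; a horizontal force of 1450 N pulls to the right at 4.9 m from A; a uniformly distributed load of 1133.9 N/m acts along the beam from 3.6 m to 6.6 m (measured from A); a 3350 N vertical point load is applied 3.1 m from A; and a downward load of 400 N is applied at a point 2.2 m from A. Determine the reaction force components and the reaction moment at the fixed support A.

A_x = -1450 N, A_y = 8702 N, M_A = 31250 N·m

Resultant of the distributed load: 1133.9 × 3 = 3401.7 N at 5.1 m from A.
ΣF_x = 0: A_x + 1450 = 0 → A_x = -1450 N.
ΣF_y = 0: A_y − 1550 − 1133.9·3 − 3350 − 400 = 0 → A_y = 8702 N.
ΣM about A: M_A − 1550·1.7 − (1133.9·3)·5.1 − 3350·3.1 − 400·2.2 = 0 → M_A = 31250 N·m.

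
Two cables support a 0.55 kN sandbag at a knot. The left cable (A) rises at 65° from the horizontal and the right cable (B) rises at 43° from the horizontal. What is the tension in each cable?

T_A = 0.4229 kN, T_B = 0.2444 kN

ΣF_x = 0: −T_A·cos65° + T_B·cos43° = 0 → T_B = 0.577858·T_A.
ΣF_y = 0: T_A·sin65° + T_B·sin43° = 0.55.
Substitute: T_A·(0.906308 + 0.577858·0.681998) = 0.55 → T_A = 0.422945 ≈ 0.4229 kN.
Then T_B = 0.577858 × 0.422945 = 0.2444 kN.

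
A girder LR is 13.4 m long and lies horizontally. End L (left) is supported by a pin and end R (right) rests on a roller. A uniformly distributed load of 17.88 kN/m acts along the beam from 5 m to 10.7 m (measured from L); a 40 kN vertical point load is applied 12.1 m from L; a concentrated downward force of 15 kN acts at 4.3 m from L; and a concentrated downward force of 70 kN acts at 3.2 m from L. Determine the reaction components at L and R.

Resultant of the distributed load: 17.88 × 5.7 = 101.916 kN at 7.85 m from L.
Moments about L: R_y·13.4 − (17.88·5.7)·7.85 − 40·12.1 − 15·4.3 − 70·3.2 = 0 → R_y = 1572.5406/13.4 = 117.354 ≈ 117.4 kN.
ΣF_y = 0: L_y + 117.354 − 17.88·5.7 − 40 − 15 − 70 = 0 → L_y = 109.6 kN.
ΣF_x = 0: no horizontal applied forces, so L_x = 0.

L_x = 0, L_y = 109.6 kN, R_y = 117.4 kN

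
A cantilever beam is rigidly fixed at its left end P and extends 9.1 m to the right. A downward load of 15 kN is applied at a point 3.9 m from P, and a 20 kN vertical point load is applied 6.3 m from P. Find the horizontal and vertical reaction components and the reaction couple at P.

ΣF_x = 0: P_x = 0.
ΣF_y = 0: P_y − 15 − 20 = 0 → P_y = 35.00 kN.
ΣM about P: M_P − 15·3.9 − 20·6.3 = 0 → M_P = 184.5 kN·m.

P_x = 0, P_y = 35.00 kN, M_P = 184.5 kN·m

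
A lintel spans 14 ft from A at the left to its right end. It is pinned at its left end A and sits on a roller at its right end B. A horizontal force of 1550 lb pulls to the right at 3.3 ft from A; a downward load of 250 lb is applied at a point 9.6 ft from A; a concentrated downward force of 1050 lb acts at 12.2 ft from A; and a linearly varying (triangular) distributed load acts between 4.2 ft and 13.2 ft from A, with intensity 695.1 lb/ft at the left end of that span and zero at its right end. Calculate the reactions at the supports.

A_x = -1550 lb, A_y = 1733 lb, B_y = 2695 lb

Resultant of the triangular load: ½ × 695.1 × 9 = 3127.95 lb, acting at 7.2 ft from A (one-third of the span from the peak).
Taking moments about A: B_y·14 − 250·9.6 − 1050·12.2 − (½·695.1·9)·7.2 = 0 → B_y = 37731.24/14 = 2695.09 ≈ 2695 lb.
ΣF_y = 0: A_y + 2695.09 − 250 − 1050 − ½·695.1·9 = 0 → A_y = 1733 lb.
ΣF_x = 0: A_x + 1550 = 0 → A_x = -1550 lb.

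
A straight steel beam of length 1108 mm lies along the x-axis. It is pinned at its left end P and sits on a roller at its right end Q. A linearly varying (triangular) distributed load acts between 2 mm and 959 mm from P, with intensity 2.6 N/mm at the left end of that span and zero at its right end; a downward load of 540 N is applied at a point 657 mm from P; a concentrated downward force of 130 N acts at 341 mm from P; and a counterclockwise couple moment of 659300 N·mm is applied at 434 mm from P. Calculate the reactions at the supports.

P_x = 0, P_y = 1788 N, Q_y = 125.6 N

Resultant of the triangular load: ½ × 2.6 × 957 = 1244.1 N, acting at 321 mm from P (one-third of the span from the peak).
Taking moments about P: Q_y·1108 − (½·2.6·957)·321 − 540·657 − 130·341 + 659300 = 0 → Q_y = 139166.1/1108 = 125.601 ≈ 125.6 N.
ΣF_y = 0: P_y + 125.601 − ½·2.6·957 − 540 − 130 = 0 → P_y = 1788 N.
ΣF_x = 0: no horizontal applied forces, so P_x = 0.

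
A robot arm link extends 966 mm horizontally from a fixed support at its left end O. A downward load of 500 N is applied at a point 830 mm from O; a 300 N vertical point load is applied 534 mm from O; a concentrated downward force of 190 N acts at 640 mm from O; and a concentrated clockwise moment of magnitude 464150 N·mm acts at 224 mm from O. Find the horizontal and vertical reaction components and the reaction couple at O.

ΣF_x = 0: O_x = 0.
ΣF_y = 0: O_y − 500 − 300 − 190 = 0 → O_y = 990.0 N.
ΣM about O: M_O − 500·830 − 300·534 − 190·640 − 464150 = 0 → M_O = 1161000 N·mm.

O_x = 0, O_y = 990.0 N, M_O = 1161000 N·mm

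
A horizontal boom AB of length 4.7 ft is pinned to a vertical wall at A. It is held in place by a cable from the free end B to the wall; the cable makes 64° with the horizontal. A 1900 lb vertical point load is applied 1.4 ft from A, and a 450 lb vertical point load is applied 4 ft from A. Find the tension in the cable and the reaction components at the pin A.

T = 1056 lb, A_x = 462.8 lb, A_y = 1401 lb

ΣM about A: T·sin64°·4.7 − 1900·1.4 − 450·4 = 0 → T = 4460/(4.7·0.898794) = 1055.79 ≈ 1056 lb.
ΣF_x = 0: A_x − T·cos64° = 0 → A_x = 1055.79 × 0.438371 = 462.8 lb.
ΣF_y = 0: A_y + T·sin64° − 1900 − 450 = 0 → A_y = 2350 − 1055.79 × 0.898794 = 1401 lb.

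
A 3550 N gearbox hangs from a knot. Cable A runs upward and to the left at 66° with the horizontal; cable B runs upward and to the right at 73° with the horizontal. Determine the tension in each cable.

T_A = 1582 N, T_B = 2201 N

ΣF_x = 0: −T_A·cos66° + T_B·cos73° = 0 → T_B = 1.39116·T_A.
ΣF_y = 0: T_A·sin66° + T_B·sin73° = 3550.
Substitute: T_A·(0.913545 + 1.39116·0.956305) = 3550 → T_A = 1582.05 ≈ 1582 N.
Then T_B = 1.39116 × 1582.05 = 2201 N.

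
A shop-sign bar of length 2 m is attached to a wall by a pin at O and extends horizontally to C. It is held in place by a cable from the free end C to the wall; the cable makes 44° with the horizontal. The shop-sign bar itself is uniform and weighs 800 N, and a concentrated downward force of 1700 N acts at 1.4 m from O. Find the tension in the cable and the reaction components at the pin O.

T = 2289 N, O_x = 1646 N, O_y = 910.0 N

ΣM about O: T·sin44°·2 − 800·1 − 1700·1.4 = 0 → T = 3180/(2·0.694658) = 2288.9 ≈ 2289 N.
ΣF_x = 0: O_x − T·cos44° = 0 → O_x = 2288.9 × 0.71934 = 1646 N.
ΣF_y = 0: O_y + T·sin44° − 800 − 1700 = 0 → O_y = 2500 − 2288.9 × 0.694658 = 910.0 N.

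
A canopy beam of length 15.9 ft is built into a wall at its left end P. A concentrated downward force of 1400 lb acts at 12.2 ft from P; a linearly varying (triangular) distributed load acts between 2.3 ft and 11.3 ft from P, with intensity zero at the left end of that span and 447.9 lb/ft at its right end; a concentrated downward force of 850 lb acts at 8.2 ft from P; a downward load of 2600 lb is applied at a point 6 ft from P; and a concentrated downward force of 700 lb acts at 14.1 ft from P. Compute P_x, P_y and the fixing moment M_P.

P_x = 0, P_y = 7566 lb, M_P = 66250 lb·ft

Resultant of the triangular load: ½ × 447.9 × 9 = 2015.55 lb, acting at 8.3 ft from P (one-third of the span from the peak).
ΣF_x = 0: P_x = 0.
ΣF_y = 0: P_y − 1400 − ½·447.9·9 − 850 − 2600 − 700 = 0 → P_y = 7566 lb.
ΣM about P: M_P − 1400·12.2 − (½·447.9·9)·8.3 − 850·8.2 − 2600·6 − 700·14.1 = 0 → M_P = 66250 lb·ft.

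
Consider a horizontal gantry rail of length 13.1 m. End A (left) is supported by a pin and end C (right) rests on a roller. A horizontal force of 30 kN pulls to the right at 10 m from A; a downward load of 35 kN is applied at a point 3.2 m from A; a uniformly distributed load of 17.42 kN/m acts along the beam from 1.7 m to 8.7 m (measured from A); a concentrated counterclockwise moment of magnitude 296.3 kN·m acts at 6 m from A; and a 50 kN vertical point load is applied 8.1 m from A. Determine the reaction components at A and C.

Resultant of the distributed load: 17.42 × 7 = 121.94 kN at 5.2 m from A.
Taking moments about A: C_y·13.1 − 35·3.2 − (17.42·7)·5.2 + 296.3 − 50·8.1 = 0 → C_y = 854.788/13.1 = 65.251 ≈ 65.25 kN.
ΣF_y = 0: A_y + 65.251 − 35 − 17.42·7 − 50 = 0 → A_y = 141.7 kN.
ΣF_x = 0: A_x + 30 = 0 → A_x = -30.00 kN.

A_x = -30.00 kN, A_y = 141.7 kN, C_y = 65.25 kN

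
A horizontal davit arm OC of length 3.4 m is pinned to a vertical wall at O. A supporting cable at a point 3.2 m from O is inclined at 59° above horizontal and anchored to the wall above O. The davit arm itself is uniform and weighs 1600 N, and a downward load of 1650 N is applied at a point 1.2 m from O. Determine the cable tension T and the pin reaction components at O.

T = 1713 N, O_x = 882.5 N, O_y = 1781 N

ΣM about O: T·sin59°·3.2 − 1600·1.7 − 1650·1.2 = 0 → T = 4700/(3.2·0.857167) = 1713.49 ≈ 1713 N.
ΣF_x = 0: O_x − T·cos59° = 0 → O_x = 1713.49 × 0.515038 = 882.5 N.
ΣF_y = 0: O_y + T·sin59° − 1600 − 1650 = 0 → O_y = 3250 − 1713.49 × 0.857167 = 1781 N.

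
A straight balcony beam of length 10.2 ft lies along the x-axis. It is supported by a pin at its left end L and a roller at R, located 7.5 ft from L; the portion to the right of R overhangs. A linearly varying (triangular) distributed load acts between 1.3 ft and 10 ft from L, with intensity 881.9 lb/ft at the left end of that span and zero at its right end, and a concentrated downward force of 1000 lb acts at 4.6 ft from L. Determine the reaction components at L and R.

Resultant of the triangular load: ½ × 881.9 × 8.7 = 3836.265 lb, acting at 4.2 ft from L (one-third of the span from the peak).
ΣM about L: R_y·7.5 − (½·881.9·8.7)·4.2 − 1000·4.6 = 0 → R_y = 20712.313/7.5 = 2761.64 ≈ 2762 lb.
ΣF_y = 0: L_y + 2761.64 − ½·881.9·8.7 − 1000 = 0 → L_y = 2075 lb.
ΣF_x = 0: no horizontal applied forces, so L_x = 0.

L_x = 0, L_y = 2075 lb, R_y = 2762 lb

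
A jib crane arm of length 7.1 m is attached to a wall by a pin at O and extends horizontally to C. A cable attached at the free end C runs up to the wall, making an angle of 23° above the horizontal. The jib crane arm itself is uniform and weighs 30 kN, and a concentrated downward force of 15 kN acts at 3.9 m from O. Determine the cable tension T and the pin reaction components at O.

ΣM about O: T·sin23°·7.1 − 30·3.55 − 15·3.9 = 0 → T = 165/(7.1·0.390731) = 59.4768 ≈ 59.48 kN.
ΣF_x = 0: O_x − T·cos23° = 0 → O_x = 59.4768 × 0.920505 = 54.75 kN.
ΣF_y = 0: O_y + T·sin23° − 30 − 15 = 0 → O_y = 45 − 59.4768 × 0.390731 = 21.76 kN.

T = 59.48 kN, O_x = 54.75 kN, O_y = 21.76 kN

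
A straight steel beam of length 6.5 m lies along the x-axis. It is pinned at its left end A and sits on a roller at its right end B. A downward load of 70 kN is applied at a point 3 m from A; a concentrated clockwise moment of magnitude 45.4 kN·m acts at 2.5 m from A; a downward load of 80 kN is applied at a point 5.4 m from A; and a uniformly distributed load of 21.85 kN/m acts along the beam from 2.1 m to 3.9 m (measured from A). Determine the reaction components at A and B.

A_x = 0, A_y = 65.42 kN, B_y = 123.9 kN

Resultant of the distributed load: 21.85 × 1.8 = 39.33 kN at 3 m from A.
ΣM about A: B_y·6.5 − 70·3 − 45.4 − 80·5.4 − (21.85·1.8)·3 = 0 → B_y = 805.39/6.5 = 123.906 ≈ 123.9 kN.
ΣF_y = 0: A_y + 123.906 − 70 − 80 − 21.85·1.8 = 0 → A_y = 65.42 kN.
ΣF_x = 0: no horizontal applied forces, so A_x = 0.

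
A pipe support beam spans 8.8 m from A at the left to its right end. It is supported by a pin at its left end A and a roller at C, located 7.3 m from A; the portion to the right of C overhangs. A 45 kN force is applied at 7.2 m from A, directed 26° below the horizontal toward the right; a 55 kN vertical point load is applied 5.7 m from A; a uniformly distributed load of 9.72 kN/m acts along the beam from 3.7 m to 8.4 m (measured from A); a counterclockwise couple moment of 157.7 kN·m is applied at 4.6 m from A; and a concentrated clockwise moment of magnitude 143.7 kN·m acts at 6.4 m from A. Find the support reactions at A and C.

Resultant of the distributed load: 9.72 × 4.7 = 45.684 kN at 6.05 m from A.
Taking moments about A: C_y·7.3 − 45·sin26°·7.2 − 55·5.7 − (9.72·4.7)·6.05 + 157.7 − 143.7 = 0 → C_y = 717.92/7.3 = 98.3452 ≈ 98.35 kN.
ΣF_y = 0: A_y + 98.3452 − 45·sin26° − 55 − 9.72·4.7 = 0 → A_y = 22.07 kN.
ΣF_x = 0: A_x + 45·cos26° = 0 → A_x = -40.45 kN.

A_x = -40.45 kN, A_y = 22.07 kN, C_y = 98.35 kN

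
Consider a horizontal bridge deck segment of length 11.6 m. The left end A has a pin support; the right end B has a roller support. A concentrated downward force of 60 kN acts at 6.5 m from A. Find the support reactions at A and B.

ΣM about A: B_y·11.6 − 60·6.5 = 0 → B_y = 390/11.6 = 33.6207 ≈ 33.62 kN.
ΣF_y = 0: A_y + 33.6207 − 60 = 0 → A_y = 26.38 kN.
ΣF_x = 0: no horizontal applied forces, so A_x = 0.

A_x = 0, A_y = 26.38 kN, B_y = 33.62 kN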